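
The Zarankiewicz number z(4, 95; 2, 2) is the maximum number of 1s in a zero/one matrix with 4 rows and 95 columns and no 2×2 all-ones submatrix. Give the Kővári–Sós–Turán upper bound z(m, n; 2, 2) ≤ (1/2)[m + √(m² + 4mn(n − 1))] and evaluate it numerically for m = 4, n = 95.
z(4, 95; 2, 2) ≤ (1/2)[4 + √(4² + 4·4·95·94)] = (1/2)[4 + √142896] = 191.0079

Kővári–Sós–Turán: let r_1, ..., r_4 be the row sums and z = Σ r_i the total number of 1s. Each pair of columns can share at most one row with both entries 1 (else a 2×2 all-ones block appears), so Σ_i C(r_i, 2) ≤ C(95, 2) = 4465. By convexity Σ_i C(r_i, 2) ≥ 4·C(z/4, 2) = z(z − 4)/(2·4), giving z² − 4z − 4·95·94 ≤ 0 and hence z ≤ (1/2)[4 + √(16 + 4·35720)] = (1/2)[4 + √142896] ≈ (1/2)(4 + 378.0159) = 191.0079.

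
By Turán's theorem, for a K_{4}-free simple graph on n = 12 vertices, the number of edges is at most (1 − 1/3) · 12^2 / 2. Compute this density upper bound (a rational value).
Turán density bound = (2/3) · 12^2/2 = 48

Turán's theorem: ex(n, K_{r+1}) is achieved by the complete r-partite Turán graph T(n, r) with parts as balanced as possible, and is at most (1 − 1/r) · n^2/2. For r = 3, n = 12: the density bound is (2/3) · 144/2 = 48. Since 3 ∣ 12, the Turán graph T(12, 3) has parts of equal size 4, and its edge count e(T(12, 3)) = 48 attains the density bound exactly.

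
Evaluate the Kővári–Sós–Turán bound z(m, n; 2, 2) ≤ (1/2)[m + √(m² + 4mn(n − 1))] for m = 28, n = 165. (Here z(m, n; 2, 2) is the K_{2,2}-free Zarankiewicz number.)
z(28, 165; 2, 2) ≤ (1/2)[28 + √(28² + 4·28·165·164)] = (1/2)[28 + √3031504] = 884.5607

Kővári–Sós–Turán: let r_1, ..., r_28 be the row sums and z = Σ r_i the total number of 1s. Each pair of columns can share at most one row with both entries 1 (else a 2×2 all-ones block appears), so Σ_i C(r_i, 2) ≤ C(165, 2) = 13530. By convexity Σ_i C(r_i, 2) ≥ 28·C(z/28, 2) = z(z − 28)/(2·28), giving z² − 28z − 28·165·164 ≤ 0 and hence z ≤ (1/2)[28 + √(784 + 4·757680)] = (1/2)[28 + √3031504] ≈ (1/2)(28 + 1741.1215) = 884.5607.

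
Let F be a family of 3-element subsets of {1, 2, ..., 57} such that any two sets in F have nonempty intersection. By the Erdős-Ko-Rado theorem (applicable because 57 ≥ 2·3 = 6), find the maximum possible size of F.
max |F| = C(56, 2) = 1540

The Erdős-Ko-Rado theorem states: for n ≥ 2k, an intersecting family of k-subsets of an n-element set has size at most C(n − 1, k − 1), with equality for 'star' families {A ⊆ [n] : |A| = k, i ∈ A} (fix an element i). For n = 57, k = 3: C(56, 2) = 1540.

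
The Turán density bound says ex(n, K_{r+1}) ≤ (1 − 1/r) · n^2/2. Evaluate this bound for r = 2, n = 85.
Turán density bound = (1/2) · 85^2/2 = 7225/4 ≈ 1806.25

Turán's theorem: ex(n, K_{r+1}) is achieved by the complete r-partite Turán graph T(n, r) with parts as balanced as possible, and is at most (1 − 1/r) · n^2/2. For r = 2, n = 85: the density bound is (1/2) · 7225/2 = 7225/4 ≈ 1806.25. The integer-valued extremum is e(T(85, 2)) = 1806, which is strictly less than the density bound 7225/4 since 2 ∤ 85 (the parts of T(85, 2) cannot all be equal).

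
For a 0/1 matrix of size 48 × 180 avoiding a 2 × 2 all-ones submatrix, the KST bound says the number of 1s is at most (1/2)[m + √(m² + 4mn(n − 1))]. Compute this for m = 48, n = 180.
z(48, 180; 2, 2) ≤ (1/2)[48 + √(48² + 4·48·180·179)] = (1/2)[48 + √6188544] = 1267.8392

Kővári–Sós–Turán: let r_1, ..., r_48 be the row sums and z = Σ r_i the total number of 1s. Each pair of columns can share at most one row with both entries 1 (else a 2×2 all-ones block appears), so Σ_i C(r_i, 2) ≤ C(180, 2) = 16110. By convexity Σ_i C(r_i, 2) ≥ 48·C(z/48, 2) = z(z − 48)/(2·48), giving z² − 48z − 48·180·179 ≤ 0 and hence z ≤ (1/2)[48 + √(2304 + 4·1546560)] = (1/2)[48 + √6188544] ≈ (1/2)(48 + 2487.6784) = 1267.8392.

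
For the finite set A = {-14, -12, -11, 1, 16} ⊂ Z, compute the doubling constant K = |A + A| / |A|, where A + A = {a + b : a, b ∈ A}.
K = |A + A| / |A| = 14/5

Enumerate A + A = {a + b : a, b ∈ A}. With |A| = 5, there are |A|^2 = 25 ordered sum pairs; collecting distinct values, A + A = {-28, -26, -25, -24, -23, -22, -13, -11, -10, 2, 4, 5, 17, 32}, so |A + A| = 14. Thus K = 14/5. For comparison, the minimum possible |A + A| over all 5-element sets is 2·5 − 1 = 9 (so min K = 9/5), attained only by arithmetic progressions.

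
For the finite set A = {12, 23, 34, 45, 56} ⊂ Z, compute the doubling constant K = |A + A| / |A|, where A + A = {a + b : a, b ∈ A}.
K = |A + A| / |A| = 9/5

Enumerate A + A = {a + b : a, b ∈ A}. With |A| = 5, there are |A|^2 = 25 ordered sum pairs; collecting distinct values, A + A = {24, 35, 46, 57, 68, 79, 90, 101, 112}, so |A + A| = 9. Thus K = 9/5. Here |A + A| = 2|A| − 1 = 9, the minimum possible — so K = 9/5 is minimal, which holds iff A is an arithmetic progression.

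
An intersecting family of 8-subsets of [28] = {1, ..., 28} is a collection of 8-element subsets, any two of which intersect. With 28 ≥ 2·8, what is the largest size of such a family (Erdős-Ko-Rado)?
max |F| = C(27, 7) = 888030

Erdős-Ko-Rado (1961): when n ≥ 2k, max |F| = C(n−1, k−1). The bound is attained by the star {A : i ∈ A} for any fixed i ∈ [n]. Here C(28−1, 8−1) = C(27, 7) = 888030.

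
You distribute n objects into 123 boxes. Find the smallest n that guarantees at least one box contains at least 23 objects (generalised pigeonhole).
n = (23 − 1)·123 + 1 = 2707

By the generalised pigeonhole principle, to guarantee some box contains ≥ r objects we need more than (r − 1) · k objects total. Threshold: n = (r − 1) · k + 1. With r = 23 and k = 123: n = 22 · 123 + 1 = 2706 + 1 = 2707. For n = 2706 = 22 · 123, we can put exactly 22 objects in every box, avoiding 23 in any single one — so 2707 is tight.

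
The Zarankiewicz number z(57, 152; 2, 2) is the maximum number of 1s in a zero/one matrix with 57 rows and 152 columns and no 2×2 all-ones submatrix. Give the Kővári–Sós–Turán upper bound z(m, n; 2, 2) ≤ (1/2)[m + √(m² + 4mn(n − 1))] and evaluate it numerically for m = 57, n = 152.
z(57, 152; 2, 2) ≤ (1/2)[57 + √(57² + 4·57·152·151)] = (1/2)[57 + √5236305] = 1172.6487

Kővári–Sós–Turán: let r_1, ..., r_57 be the row sums and z = Σ r_i the total number of 1s. Each pair of columns can share at most one row with both entries 1 (else a 2×2 all-ones block appears), so Σ_i C(r_i, 2) ≤ C(152, 2) = 11476. By convexity Σ_i C(r_i, 2) ≥ 57·C(z/57, 2) = z(z − 57)/(2·57), giving z² − 57z − 57·152·151 ≤ 0 and hence z ≤ (1/2)[57 + √(3249 + 4·1308264)] = (1/2)[57 + √5236305] ≈ (1/2)(57 + 2288.2974) = 1172.6487.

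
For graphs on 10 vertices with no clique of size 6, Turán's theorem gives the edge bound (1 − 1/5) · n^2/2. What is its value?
Turán density bound = (4/5) · 10^2/2 = 40

Turán's theorem: ex(n, K_{r+1}) is achieved by the complete r-partite Turán graph T(n, r) with parts as balanced as possible, and is at most (1 − 1/r) · n^2/2. For r = 5, n = 10: the density bound is (4/5) · 100/2 = 40. Since 5 ∣ 10, the Turán graph T(10, 5) has parts of equal size 2, and its edge count e(T(10, 5)) = 40 attains the density bound exactly.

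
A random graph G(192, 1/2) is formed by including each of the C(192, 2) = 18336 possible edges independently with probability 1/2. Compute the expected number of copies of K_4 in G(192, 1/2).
E[# K_4] = C(192, 4) · (1/2)^C(4, 2) = 54870480 / 2^6 = 3429405/4 = 857351.25

For each 4-subset S of vertices (there are C(192, 4) = 54870480 such S), let X_S = 1 if S induces a K_4 (all C(4, 2) = 6 edges present). Then P(X_S = 1) = (1/2)^6 = 1/64. By linearity of expectation, E[# K_4] = C(192, 4) · (1/2)^6 = 54870480 / 64 = 3429405/4 = 857351.25.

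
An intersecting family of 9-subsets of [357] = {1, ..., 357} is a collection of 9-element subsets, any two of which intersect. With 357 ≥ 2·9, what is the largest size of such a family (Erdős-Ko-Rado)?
max |F| = C(356, 8) = 5911246178451900

Erdős-Ko-Rado (1961): when n ≥ 2k, max |F| = C(n−1, k−1). The bound is attained by the star {A : i ∈ A} for any fixed i ∈ [n]. Here C(357−1, 9−1) = C(356, 8) = 5911246178451900.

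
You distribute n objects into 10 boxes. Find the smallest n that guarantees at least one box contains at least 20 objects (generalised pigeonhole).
n = (20 − 1)·10 + 1 = 191

By the generalised pigeonhole principle, to guarantee some box contains ≥ r objects we need more than (r − 1) · k objects total. Threshold: n = (r − 1) · k + 1. With r = 20 and k = 10: n = 19 · 10 + 1 = 190 + 1 = 191. For n = 190 = 19 · 10, we can put exactly 19 objects in every box, avoiding 20 in any single one — so 191 is tight.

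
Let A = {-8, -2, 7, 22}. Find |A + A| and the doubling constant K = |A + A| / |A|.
K = |A + A| / |A| = 9/4

Enumerate A + A = {a + b : a, b ∈ A}. With |A| = 4, there are |A|^2 = 16 ordered sum pairs; collecting distinct values, A + A = {-16, -10, -4, -1, 5, 14, 20, 29, 44}, so |A + A| = 9. Thus K = 9/4. For comparison, the minimum possible |A + A| over all 4-element sets is 2·4 − 1 = 7 (so min K = 7/4), attained only by arithmetic progressions.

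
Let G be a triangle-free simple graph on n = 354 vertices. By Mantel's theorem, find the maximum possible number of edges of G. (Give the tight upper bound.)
ex(354, K_3) = ⌊354^2/4⌋ = 31329

Mantel (1907): a triangle-free graph on n vertices has at most ⌊n^2/4⌋ edges, with equality for the complete bipartite graph K_{⌊n/2⌋, ⌈n/2⌉}. For n = 354: ⌊354^2/4⌋ = ⌊125316/4⌋ = 31329. The extremal graph is K_{177, 177}, which has 177·177 = 31329 edges.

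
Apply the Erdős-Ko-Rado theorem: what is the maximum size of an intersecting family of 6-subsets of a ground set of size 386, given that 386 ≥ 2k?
max |F| = C(385, 5) = 68674865952

Erdős-Ko-Rado (1961): when n ≥ 2k, max |F| = C(n−1, k−1). The bound is attained by the star {A : i ∈ A} for any fixed i ∈ [n]. Here C(386−1, 6−1) = C(385, 5) = 68674865952.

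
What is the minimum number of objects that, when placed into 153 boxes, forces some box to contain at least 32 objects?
n = (32 − 1)·153 + 1 = 4744

By the generalised pigeonhole principle, to guarantee some box contains ≥ r objects we need more than (r − 1) · k objects total. Threshold: n = (r − 1) · k + 1. With r = 32 and k = 153: n = 31 · 153 + 1 = 4743 + 1 = 4744. For n = 4743 = 31 · 153, we can put exactly 31 objects in every box, avoiding 32 in any single one — so 4744 is tight.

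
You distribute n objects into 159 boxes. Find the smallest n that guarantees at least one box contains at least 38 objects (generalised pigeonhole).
n = (38 − 1)·159 + 1 = 5884

By the generalised pigeonhole principle, to guarantee some box contains ≥ r objects we need more than (r − 1) · k objects total. Threshold: n = (r − 1) · k + 1. With r = 38 and k = 159: n = 37 · 159 + 1 = 5883 + 1 = 5884. For n = 5883 = 37 · 159, we can put exactly 37 objects in every box, avoiding 38 in any single one — so 5884 is tight.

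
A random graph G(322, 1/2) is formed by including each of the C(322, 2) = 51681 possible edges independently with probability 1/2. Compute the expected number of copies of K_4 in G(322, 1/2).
E[# K_4] = C(322, 4) · (1/2)^C(4, 2) = 439633040 / 2^6 = 27477065/4 = 6869266.25

For each 4-subset S of vertices (there are C(322, 4) = 439633040 such S), let X_S = 1 if S induces a K_4 (all C(4, 2) = 6 edges present). Then P(X_S = 1) = (1/2)^6 = 1/64. By linearity of expectation, E[# K_4] = C(322, 4) · (1/2)^6 = 439633040 / 64 = 27477065/4 = 6869266.25.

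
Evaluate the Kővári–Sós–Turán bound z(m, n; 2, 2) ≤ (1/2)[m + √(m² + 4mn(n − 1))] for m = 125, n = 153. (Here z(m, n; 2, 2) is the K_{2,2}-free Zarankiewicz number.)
z(125, 153; 2, 2) ≤ (1/2)[125 + √(125² + 4·125·153·152)] = (1/2)[125 + √11643625] = 1768.6378

Kővári–Sós–Turán: let r_1, ..., r_125 be the row sums and z = Σ r_i the total number of 1s. Each pair of columns can share at most one row with both entries 1 (else a 2×2 all-ones block appears), so Σ_i C(r_i, 2) ≤ C(153, 2) = 11628. By convexity Σ_i C(r_i, 2) ≥ 125·C(z/125, 2) = z(z − 125)/(2·125), giving z² − 125z − 125·153·152 ≤ 0 and hence z ≤ (1/2)[125 + √(15625 + 4·2907000)] = (1/2)[125 + √11643625] ≈ (1/2)(125 + 3412.2756) = 1768.6378.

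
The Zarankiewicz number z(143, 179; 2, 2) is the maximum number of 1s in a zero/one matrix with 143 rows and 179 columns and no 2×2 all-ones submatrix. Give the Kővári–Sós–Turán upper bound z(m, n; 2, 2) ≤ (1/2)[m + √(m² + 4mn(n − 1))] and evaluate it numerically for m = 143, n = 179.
z(143, 179; 2, 2) ≤ (1/2)[143 + √(143² + 4·143·179·178)] = (1/2)[143 + √18245513] = 2207.2383

Kővári–Sós–Turán: let r_1, ..., r_143 be the row sums and z = Σ r_i the total number of 1s. Each pair of columns can share at most one row with both entries 1 (else a 2×2 all-ones block appears), so Σ_i C(r_i, 2) ≤ C(179, 2) = 15931. By convexity Σ_i C(r_i, 2) ≥ 143·C(z/143, 2) = z(z − 143)/(2·143), giving z² − 143z − 143·179·178 ≤ 0 and hence z ≤ (1/2)[143 + √(20449 + 4·4556266)] = (1/2)[143 + √18245513] ≈ (1/2)(143 + 4271.4767) = 2207.2383.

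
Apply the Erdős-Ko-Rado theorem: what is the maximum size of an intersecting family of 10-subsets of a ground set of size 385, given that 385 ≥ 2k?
max |F| = C(384, 9) = 455196700703112576

The Erdős-Ko-Rado theorem states: for n ≥ 2k, an intersecting family of k-subsets of an n-element set has size at most C(n − 1, k − 1), with equality for 'star' families {A ⊆ [n] : |A| = k, i ∈ A} (fix an element i). For n = 385, k = 10: C(384, 9) = 455196700703112576.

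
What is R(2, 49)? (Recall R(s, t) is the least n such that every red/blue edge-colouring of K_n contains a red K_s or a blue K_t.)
R(2, 49) = 49

R(2, k) = k for all k ≥ 2: in a 2-colouring of K_k, either some edge is red (a red K_2) or all edges are blue (a blue K_k). And K_{48} coloured all-blue has no blue K_49, so R(2, 49) > 48. Hence R(2, 49) = 49.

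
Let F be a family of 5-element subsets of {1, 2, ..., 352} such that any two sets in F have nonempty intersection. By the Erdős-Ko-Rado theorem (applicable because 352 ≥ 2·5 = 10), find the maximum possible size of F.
max |F| = C(351, 4) = 621682425

Erdős-Ko-Rado (1961): when n ≥ 2k, max |F| = C(n−1, k−1). The bound is attained by the star {A : i ∈ A} for any fixed i ∈ [n]. Here C(352−1, 5−1) = C(351, 4) = 621682425.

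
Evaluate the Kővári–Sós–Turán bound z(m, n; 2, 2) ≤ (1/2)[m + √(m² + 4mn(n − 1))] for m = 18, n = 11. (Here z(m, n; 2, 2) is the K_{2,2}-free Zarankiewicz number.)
z(18, 11; 2, 2) ≤ (1/2)[18 + √(18² + 4·18·11·10)] = (1/2)[18 + √8244] = 54.3982

Kővári–Sós–Turán: let r_1, ..., r_18 be the row sums and z = Σ r_i the total number of 1s. Each pair of columns can share at most one row with both entries 1 (else a 2×2 all-ones block appears), so Σ_i C(r_i, 2) ≤ C(11, 2) = 55. By convexity Σ_i C(r_i, 2) ≥ 18·C(z/18, 2) = z(z − 18)/(2·18), giving z² − 18z − 18·11·10 ≤ 0 and hence z ≤ (1/2)[18 + √(324 + 4·1980)] = (1/2)[18 + √8244] ≈ (1/2)(18 + 90.7965) = 54.3982.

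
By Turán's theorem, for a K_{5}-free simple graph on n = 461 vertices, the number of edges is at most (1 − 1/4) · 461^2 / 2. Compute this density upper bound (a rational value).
Turán density bound = (3/4) · 461^2/2 = 637563/8 ≈ 79695.375

Turán's theorem: ex(n, K_{r+1}) is achieved by the complete r-partite Turán graph T(n, r) with parts as balanced as possible, and is at most (1 − 1/r) · n^2/2. For r = 4, n = 461: the density bound is (3/4) · 212521/2 = 637563/8 ≈ 79695.375. The integer-valued extremum is e(T(461, 4)) = 79695, which is strictly less than the density bound 637563/8 since 4 ∤ 461 (the parts of T(461, 4) cannot all be equal).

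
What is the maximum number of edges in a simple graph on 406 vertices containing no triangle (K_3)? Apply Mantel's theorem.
ex(406, K_3) = ⌊406^2/4⌋ = 41209

Mantel (1907): a triangle-free graph on n vertices has at most ⌊n^2/4⌋ edges, with equality for the complete bipartite graph K_{⌊n/2⌋, ⌈n/2⌉}. For n = 406: ⌊406^2/4⌋ = ⌊164836/4⌋ = 41209. The extremal graph is K_{203, 203}, which has 203·203 = 41209 edges.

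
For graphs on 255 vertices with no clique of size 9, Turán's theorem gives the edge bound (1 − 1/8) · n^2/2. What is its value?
Turán density bound = (7/8) · 255^2/2 = 455175/16 ≈ 28448.4375

Turán's theorem: ex(n, K_{r+1}) is achieved by the complete r-partite Turán graph T(n, r) with parts as balanced as possible, and is at most (1 − 1/r) · n^2/2. For r = 8, n = 255: the density bound is (7/8) · 65025/2 = 455175/16 ≈ 28448.4375. The integer-valued extremum is e(T(255, 8)) = 28448, which is strictly less than the density bound 455175/16 since 8 ∤ 255 (the parts of T(255, 8) cannot all be equal).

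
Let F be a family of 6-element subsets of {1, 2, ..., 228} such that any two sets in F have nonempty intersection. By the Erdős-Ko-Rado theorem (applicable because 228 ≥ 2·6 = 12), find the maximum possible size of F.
max |F| = C(227, 5) = 4804945320

Erdős-Ko-Rado (1961): when n ≥ 2k, max |F| = C(n−1, k−1). The bound is attained by the star {A : i ∈ A} for any fixed i ∈ [n]. Here C(228−1, 6−1) = C(227, 5) = 4804945320.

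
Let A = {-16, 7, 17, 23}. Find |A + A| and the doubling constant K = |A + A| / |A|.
K = |A + A| / |A| = 10/4 = 5/2

Enumerate A + A = {a + b : a, b ∈ A}. With |A| = 4, there are |A|^2 = 16 ordered sum pairs; collecting distinct values, A + A = {-32, -9, 1, 7, 14, 24, 30, 34, 40, 46}, so |A + A| = 10. Thus K = 10/4 = 5/2. For comparison, the minimum possible |A + A| over all 4-element sets is 2·4 − 1 = 7 (so min K = 7/4), attained only by arithmetic progressions.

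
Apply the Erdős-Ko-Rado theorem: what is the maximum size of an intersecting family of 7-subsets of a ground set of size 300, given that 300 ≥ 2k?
max |F| = C(299, 6) = 943566389766

The Erdős-Ko-Rado theorem states: for n ≥ 2k, an intersecting family of k-subsets of an n-element set has size at most C(n − 1, k − 1), with equality for 'star' families {A ⊆ [n] : |A| = k, i ∈ A} (fix an element i). For n = 300, k = 7: C(299, 6) = 943566389766.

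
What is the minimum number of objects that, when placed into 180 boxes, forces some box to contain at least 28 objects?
n = (28 − 1)·180 + 1 = 4861

By the generalised pigeonhole principle, to guarantee some box contains ≥ r objects we need more than (r − 1) · k objects total. Threshold: n = (r − 1) · k + 1. With r = 28 and k = 180: n = 27 · 180 + 1 = 4860 + 1 = 4861. For n = 4860 = 27 · 180, we can put exactly 27 objects in every box, avoiding 28 in any single one — so 4861 is tight.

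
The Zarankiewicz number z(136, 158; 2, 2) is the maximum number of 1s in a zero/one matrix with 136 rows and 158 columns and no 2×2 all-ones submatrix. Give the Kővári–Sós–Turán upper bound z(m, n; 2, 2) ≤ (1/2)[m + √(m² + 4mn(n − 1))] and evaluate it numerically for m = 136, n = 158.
z(136, 158; 2, 2) ≤ (1/2)[136 + √(136² + 4·136·158·157)] = (1/2)[136 + √13512960] = 1905.9989

Kővári–Sós–Turán: let r_1, ..., r_136 be the row sums and z = Σ r_i the total number of 1s. Each pair of columns can share at most one row with both entries 1 (else a 2×2 all-ones block appears), so Σ_i C(r_i, 2) ≤ C(158, 2) = 12403. By convexity Σ_i C(r_i, 2) ≥ 136·C(z/136, 2) = z(z − 136)/(2·136), giving z² − 136z − 136·158·157 ≤ 0 and hence z ≤ (1/2)[136 + √(18496 + 4·3373616)] = (1/2)[136 + √13512960] ≈ (1/2)(136 + 3675.9978) = 1905.9989.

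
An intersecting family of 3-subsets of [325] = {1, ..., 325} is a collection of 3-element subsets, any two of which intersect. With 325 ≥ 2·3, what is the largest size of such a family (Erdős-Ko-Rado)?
max |F| = C(324, 2) = 52326

Erdős-Ko-Rado (1961): when n ≥ 2k, max |F| = C(n−1, k−1). The bound is attained by the star {A : i ∈ A} for any fixed i ∈ [n]. Here C(325−1, 3−1) = C(324, 2) = 52326.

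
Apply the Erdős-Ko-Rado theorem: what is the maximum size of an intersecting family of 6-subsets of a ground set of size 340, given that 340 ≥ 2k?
max |F| = C(339, 5) = 36220057692

The Erdős-Ko-Rado theorem states: for n ≥ 2k, an intersecting family of k-subsets of an n-element set has size at most C(n − 1, k − 1), with equality for 'star' families {A ⊆ [n] : |A| = k, i ∈ A} (fix an element i). For n = 340, k = 6: C(339, 5) = 36220057692.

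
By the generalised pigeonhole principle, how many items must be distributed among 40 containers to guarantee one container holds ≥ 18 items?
n = (18 − 1)·40 + 1 = 681

By the generalised pigeonhole principle, to guarantee some box contains ≥ r objects we need more than (r − 1) · k objects total. Threshold: n = (r − 1) · k + 1. With r = 18 and k = 40: n = 17 · 40 + 1 = 680 + 1 = 681. For n = 680 = 17 · 40, we can put exactly 17 objects in every box, avoiding 18 in any single one — so 681 is tight.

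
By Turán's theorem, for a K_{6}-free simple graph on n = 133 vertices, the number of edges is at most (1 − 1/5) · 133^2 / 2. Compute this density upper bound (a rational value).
Turán density bound = (4/5) · 133^2/2 = 35378/5 ≈ 7075.6

Turán's theorem: ex(n, K_{r+1}) is achieved by the complete r-partite Turán graph T(n, r) with parts as balanced as possible, and is at most (1 − 1/r) · n^2/2. For r = 5, n = 133: the density bound is (4/5) · 17689/2 = 35378/5 ≈ 7075.6. The integer-valued extremum is e(T(133, 5)) = 7075, which is strictly less than the density bound 35378/5 since 5 ∤ 133 (the parts of T(133, 5) cannot all be equal).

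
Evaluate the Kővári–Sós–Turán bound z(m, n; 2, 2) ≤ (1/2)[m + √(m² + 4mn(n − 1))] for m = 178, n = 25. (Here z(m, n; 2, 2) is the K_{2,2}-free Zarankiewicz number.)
z(178, 25; 2, 2) ≤ (1/2)[178 + √(178² + 4·178·25·24)] = (1/2)[178 + √458884] = 427.7049

Kővári–Sós–Turán: let r_1, ..., r_178 be the row sums and z = Σ r_i the total number of 1s. Each pair of columns can share at most one row with both entries 1 (else a 2×2 all-ones block appears), so Σ_i C(r_i, 2) ≤ C(25, 2) = 300. By convexity Σ_i C(r_i, 2) ≥ 178·C(z/178, 2) = z(z − 178)/(2·178), giving z² − 178z − 178·25·24 ≤ 0 and hence z ≤ (1/2)[178 + √(31684 + 4·106800)] = (1/2)[178 + √458884] ≈ (1/2)(178 + 677.4098) = 427.7049.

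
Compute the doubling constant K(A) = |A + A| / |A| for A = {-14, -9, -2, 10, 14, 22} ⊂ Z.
K = |A + A| / |A| = 18/6 = 3

Enumerate A + A = {a + b : a, b ∈ A}. With |A| = 6, there are |A|^2 = 36 ordered sum pairs; collecting distinct values, A + A = {-28, -23, -18, -16, -11, -4, 0, 1, 5, 8, 12, 13, 20, 24, 28, 32, 36, 44}, so |A + A| = 18. Thus K = 18/6 = 3. For comparison, the minimum possible |A + A| over all 6-element sets is 2·6 − 1 = 11 (so min K = 11/6), attained only by arithmetic progressions.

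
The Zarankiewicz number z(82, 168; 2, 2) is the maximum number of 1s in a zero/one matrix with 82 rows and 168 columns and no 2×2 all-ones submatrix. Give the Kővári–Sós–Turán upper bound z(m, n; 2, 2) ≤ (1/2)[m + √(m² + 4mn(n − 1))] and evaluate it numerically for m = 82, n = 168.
z(82, 168; 2, 2) ≤ (1/2)[82 + √(82² + 4·82·168·167)] = (1/2)[82 + √9209092] = 1558.3243

Kővári–Sós–Turán: let r_1, ..., r_82 be the row sums and z = Σ r_i the total number of 1s. Each pair of columns can share at most one row with both entries 1 (else a 2×2 all-ones block appears), so Σ_i C(r_i, 2) ≤ C(168, 2) = 14028. By convexity Σ_i C(r_i, 2) ≥ 82·C(z/82, 2) = z(z − 82)/(2·82), giving z² − 82z − 82·168·167 ≤ 0 and hence z ≤ (1/2)[82 + √(6724 + 4·2300592)] = (1/2)[82 + √9209092] ≈ (1/2)(82 + 3034.6486) = 1558.3243.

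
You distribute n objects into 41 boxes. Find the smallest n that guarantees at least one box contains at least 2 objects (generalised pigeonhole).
n = (2 − 1)·41 + 1 = 42

By the generalised pigeonhole principle, to guarantee some box contains ≥ r objects we need more than (r − 1) · k objects total. Threshold: n = (r − 1) · k + 1. With r = 2 and k = 41: n = 1 · 41 + 1 = 41 + 1 = 42. For n = 41 = 1 · 41, we can put exactly 1 objects in every box, avoiding 2 in any single one — so 42 is tight.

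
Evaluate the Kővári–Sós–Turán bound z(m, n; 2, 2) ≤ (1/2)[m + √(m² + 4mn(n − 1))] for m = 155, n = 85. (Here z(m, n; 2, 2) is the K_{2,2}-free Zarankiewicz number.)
z(155, 85; 2, 2) ≤ (1/2)[155 + √(155² + 4·155·85·84)] = (1/2)[155 + √4450825] = 1132.3489

Kővári–Sós–Turán: let r_1, ..., r_155 be the row sums and z = Σ r_i the total number of 1s. Each pair of columns can share at most one row with both entries 1 (else a 2×2 all-ones block appears), so Σ_i C(r_i, 2) ≤ C(85, 2) = 3570. By convexity Σ_i C(r_i, 2) ≥ 155·C(z/155, 2) = z(z − 155)/(2·155), giving z² − 155z − 155·85·84 ≤ 0 and hence z ≤ (1/2)[155 + √(24025 + 4·1106700)] = (1/2)[155 + √4450825] ≈ (1/2)(155 + 2109.6978) = 1132.3489.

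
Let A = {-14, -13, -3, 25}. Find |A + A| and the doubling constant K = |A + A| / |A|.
K = |A + A| / |A| = 10/4 = 5/2

Enumerate A + A = {a + b : a, b ∈ A}. With |A| = 4, there are |A|^2 = 16 ordered sum pairs; collecting distinct values, A + A = {-28, -27, -26, -17, -16, -6, 11, 12, 22, 50}, so |A + A| = 10. Thus K = 10/4 = 5/2. For comparison, the minimum possible |A + A| over all 4-element sets is 2·4 − 1 = 7 (so min K = 7/4), attained only by arithmetic progressions.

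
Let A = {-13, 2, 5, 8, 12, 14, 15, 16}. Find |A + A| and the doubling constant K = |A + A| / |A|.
K = |A + A| / |A| = 29/8

Enumerate A + A = {a + b : a, b ∈ A}. With |A| = 8, there are |A|^2 = 64 ordered sum pairs; collecting distinct values, A + A = {-26, -11, -8, -5, -1, 1, 2, 3, 4, 7, 10, 13, 14, 16, 17, 18, 19, 20, 21, 22, 23, 24, 26, 27, 28, 29, 30, 31, 32}, so |A + A| = 29. Thus K = 29/8. For comparison, the minimum possible |A + A| over all 8-element sets is 2·8 − 1 = 15 (so min K = 15/8), attained only by arithmetic progressions.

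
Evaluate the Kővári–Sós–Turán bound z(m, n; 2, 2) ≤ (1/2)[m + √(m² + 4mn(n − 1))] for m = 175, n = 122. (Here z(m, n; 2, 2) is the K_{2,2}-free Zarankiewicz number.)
z(175, 122; 2, 2) ≤ (1/2)[175 + √(175² + 4·175·122·121)] = (1/2)[175 + √10364025] = 1697.1603

Kővári–Sós–Turán: let r_1, ..., r_175 be the row sums and z = Σ r_i the total number of 1s. Each pair of columns can share at most one row with both entries 1 (else a 2×2 all-ones block appears), so Σ_i C(r_i, 2) ≤ C(122, 2) = 7381. By convexity Σ_i C(r_i, 2) ≥ 175·C(z/175, 2) = z(z − 175)/(2·175), giving z² − 175z − 175·122·121 ≤ 0 and hence z ≤ (1/2)[175 + √(30625 + 4·2583350)] = (1/2)[175 + √10364025] ≈ (1/2)(175 + 3219.3206) = 1697.1603.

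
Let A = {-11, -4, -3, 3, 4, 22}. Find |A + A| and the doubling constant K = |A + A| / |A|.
K = |A + A| / |A| = 18/6 = 3

Enumerate A + A = {a + b : a, b ∈ A}. With |A| = 6, there are |A|^2 = 36 ordered sum pairs; collecting distinct values, A + A = {-22, -15, -14, -8, -7, -6, -1, 0, 1, 6, 7, 8, 11, 18, 19, 25, 26, 44}, so |A + A| = 18. Thus K = 18/6 = 3. For comparison, the minimum possible |A + A| over all 6-element sets is 2·6 − 1 = 11 (so min K = 11/6), attained only by arithmetic progressions.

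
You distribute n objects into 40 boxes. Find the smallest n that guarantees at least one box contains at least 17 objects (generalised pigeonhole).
n = (17 − 1)·40 + 1 = 641

By the generalised pigeonhole principle, to guarantee some box contains ≥ r objects we need more than (r − 1) · k objects total. Threshold: n = (r − 1) · k + 1. With r = 17 and k = 40: n = 16 · 40 + 1 = 640 + 1 = 641. For n = 640 = 16 · 40, we can put exactly 16 objects in every box, avoiding 17 in any single one — so 641 is tight.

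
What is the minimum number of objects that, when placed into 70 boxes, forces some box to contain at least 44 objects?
n = (44 − 1)·70 + 1 = 3011

By the generalised pigeonhole principle, to guarantee some box contains ≥ r objects we need more than (r − 1) · k objects total. Threshold: n = (r − 1) · k + 1. With r = 44 and k = 70: n = 43 · 70 + 1 = 3010 + 1 = 3011. For n = 3010 = 43 · 70, we can put exactly 43 objects in every box, avoiding 44 in any single one — so 3011 is tight.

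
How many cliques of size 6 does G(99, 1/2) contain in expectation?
E[# K_6] = C(99, 6) · (1/2)^C(6, 2) = 1120529256 / 2^15 = 140066157/4096 ≈ 34195.839111

For each 6-subset S of vertices (there are C(99, 6) = 1120529256 such S), let X_S = 1 if S induces a K_6 (all C(6, 2) = 15 edges present). Then P(X_S = 1) = (1/2)^15 = 1/32768. By linearity of expectation, E[# K_6] = C(99, 6) · (1/2)^15 = 1120529256 / 32768 = 140066157/4096 ≈ 34195.839111.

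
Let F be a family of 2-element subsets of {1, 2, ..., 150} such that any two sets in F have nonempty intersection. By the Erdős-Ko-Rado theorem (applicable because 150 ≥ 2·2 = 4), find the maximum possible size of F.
max |F| = C(149, 1) = 149

The Erdős-Ko-Rado theorem states: for n ≥ 2k, an intersecting family of k-subsets of an n-element set has size at most C(n − 1, k − 1), with equality for 'star' families {A ⊆ [n] : |A| = k, i ∈ A} (fix an element i). For n = 150, k = 2: C(149, 1) = 149.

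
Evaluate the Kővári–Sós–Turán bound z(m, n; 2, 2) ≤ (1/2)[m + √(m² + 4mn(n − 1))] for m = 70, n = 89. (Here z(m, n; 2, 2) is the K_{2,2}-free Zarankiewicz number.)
z(70, 89; 2, 2) ≤ (1/2)[70 + √(70² + 4·70·89·88)] = (1/2)[70 + √2197860] = 776.2591

Kővári–Sós–Turán: let r_1, ..., r_70 be the row sums and z = Σ r_i the total number of 1s. Each pair of columns can share at most one row with both entries 1 (else a 2×2 all-ones block appears), so Σ_i C(r_i, 2) ≤ C(89, 2) = 3916. By convexity Σ_i C(r_i, 2) ≥ 70·C(z/70, 2) = z(z − 70)/(2·70), giving z² − 70z − 70·89·88 ≤ 0 and hence z ≤ (1/2)[70 + √(4900 + 4·548240)] = (1/2)[70 + √2197860] ≈ (1/2)(70 + 1482.5181) = 776.2591.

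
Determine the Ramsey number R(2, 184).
R(2, 184) = 184

R(2, k) = k for all k ≥ 2: in a 2-colouring of K_k, either some edge is red (a red K_2) or all edges are blue (a blue K_k). And K_{183} coloured all-blue has no blue K_184, so R(2, 184) > 183. Hence R(2, 184) = 184.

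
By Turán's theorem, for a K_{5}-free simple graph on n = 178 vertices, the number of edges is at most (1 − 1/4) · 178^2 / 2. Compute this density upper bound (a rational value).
Turán density bound = (3/4) · 178^2/2 = 23763/2 ≈ 11881.5

Turán's theorem: ex(n, K_{r+1}) is achieved by the complete r-partite Turán graph T(n, r) with parts as balanced as possible, and is at most (1 − 1/r) · n^2/2. For r = 4, n = 178: the density bound is (3/4) · 31684/2 = 23763/2 ≈ 11881.5. The integer-valued extremum is e(T(178, 4)) = 11881, which is strictly less than the density bound 23763/2 since 4 ∤ 178 (the parts of T(178, 4) cannot all be equal).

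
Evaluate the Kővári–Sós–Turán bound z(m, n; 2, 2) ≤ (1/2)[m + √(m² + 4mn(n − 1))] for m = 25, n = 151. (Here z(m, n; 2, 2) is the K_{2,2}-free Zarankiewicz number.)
z(25, 151; 2, 2) ≤ (1/2)[25 + √(25² + 4·25·151·150)] = (1/2)[25 + √2265625] = 765.0997

Kővári–Sós–Turán: let r_1, ..., r_25 be the row sums and z = Σ r_i the total number of 1s. Each pair of columns can share at most one row with both entries 1 (else a 2×2 all-ones block appears), so Σ_i C(r_i, 2) ≤ C(151, 2) = 11325. By convexity Σ_i C(r_i, 2) ≥ 25·C(z/25, 2) = z(z − 25)/(2·25), giving z² − 25z − 25·151·150 ≤ 0 and hence z ≤ (1/2)[25 + √(625 + 4·566250)] = (1/2)[25 + √2265625] ≈ (1/2)(25 + 1505.1993) = 765.0997.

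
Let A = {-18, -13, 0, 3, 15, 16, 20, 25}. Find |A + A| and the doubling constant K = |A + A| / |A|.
K = |A + A| / |A| = 32/8 = 4

Enumerate A + A = {a + b : a, b ∈ A}. With |A| = 8, there are |A|^2 = 64 ordered sum pairs; collecting distinct values, A + A = {-36, -31, -26, -18, -15, -13, -10, -3, -2, 0, 2, 3, 6, 7, 12, 15, 16, 18, 19, 20, 23, 25, 28, 30, 31, 32, 35, 36, 40, 41, 45, 50}, so |A + A| = 32. Thus K = 32/8 = 4. For comparison, the minimum possible |A + A| over all 8-element sets is 2·8 − 1 = 15 (so min K = 15/8), attained only by arithmetic progressions.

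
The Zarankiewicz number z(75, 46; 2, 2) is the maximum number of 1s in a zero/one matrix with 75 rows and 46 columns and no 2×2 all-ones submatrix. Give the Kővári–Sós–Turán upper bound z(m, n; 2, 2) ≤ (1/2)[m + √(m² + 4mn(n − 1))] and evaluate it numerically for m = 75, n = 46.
z(75, 46; 2, 2) ≤ (1/2)[75 + √(75² + 4·75·46·45)] = (1/2)[75 + √626625] = 433.2982

Kővári–Sós–Turán: let r_1, ..., r_75 be the row sums and z = Σ r_i the total number of 1s. Each pair of columns can share at most one row with both entries 1 (else a 2×2 all-ones block appears), so Σ_i C(r_i, 2) ≤ C(46, 2) = 1035. By convexity Σ_i C(r_i, 2) ≥ 75·C(z/75, 2) = z(z − 75)/(2·75), giving z² − 75z − 75·46·45 ≤ 0 and hence z ≤ (1/2)[75 + √(5625 + 4·155250)] = (1/2)[75 + √626625] ≈ (1/2)(75 + 791.5965) = 433.2982.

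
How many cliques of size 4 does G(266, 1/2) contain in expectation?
E[# K_4] = C(266, 4) · (1/2)^C(4, 2) = 203927570 / 2^6 = 101963785/32 = 3186368.28125

For each 4-subset S of vertices (there are C(266, 4) = 203927570 such S), let X_S = 1 if S induces a K_4 (all C(4, 2) = 6 edges present). Then P(X_S = 1) = (1/2)^6 = 1/64. By linearity of expectation, E[# K_4] = C(266, 4) · (1/2)^6 = 203927570 / 64 = 101963785/32 = 3186368.28125.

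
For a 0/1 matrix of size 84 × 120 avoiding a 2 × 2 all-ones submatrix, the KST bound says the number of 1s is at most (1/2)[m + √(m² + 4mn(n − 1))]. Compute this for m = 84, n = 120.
z(84, 120; 2, 2) ≤ (1/2)[84 + √(84² + 4·84·120·119)] = (1/2)[84 + √4805136] = 1138.031

Kővári–Sós–Turán: let r_1, ..., r_84 be the row sums and z = Σ r_i the total number of 1s. Each pair of columns can share at most one row with both entries 1 (else a 2×2 all-ones block appears), so Σ_i C(r_i, 2) ≤ C(120, 2) = 7140. By convexity Σ_i C(r_i, 2) ≥ 84·C(z/84, 2) = z(z − 84)/(2·84), giving z² − 84z − 84·120·119 ≤ 0 and hence z ≤ (1/2)[84 + √(7056 + 4·1199520)] = (1/2)[84 + √4805136] ≈ (1/2)(84 + 2192.062) = 1138.031.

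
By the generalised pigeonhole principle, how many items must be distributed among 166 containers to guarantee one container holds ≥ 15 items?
n = (15 − 1)·166 + 1 = 2325

By the generalised pigeonhole principle, to guarantee some box contains ≥ r objects we need more than (r − 1) · k objects total. Threshold: n = (r − 1) · k + 1. With r = 15 and k = 166: n = 14 · 166 + 1 = 2324 + 1 = 2325. For n = 2324 = 14 · 166, we can put exactly 14 objects in every box, avoiding 15 in any single one — so 2325 is tight.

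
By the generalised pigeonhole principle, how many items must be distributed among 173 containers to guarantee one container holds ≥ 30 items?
n = (30 − 1)·173 + 1 = 5018

By the generalised pigeonhole principle, to guarantee some box contains ≥ r objects we need more than (r − 1) · k objects total. Threshold: n = (r − 1) · k + 1. With r = 30 and k = 173: n = 29 · 173 + 1 = 5017 + 1 = 5018. For n = 5017 = 29 · 173, we can put exactly 29 objects in every box, avoiding 30 in any single one — so 5018 is tight.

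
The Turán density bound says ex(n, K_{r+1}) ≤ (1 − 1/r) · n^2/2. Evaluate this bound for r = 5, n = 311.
Turán density bound = (4/5) · 311^2/2 = 193442/5 ≈ 38688.4

Turán's theorem: ex(n, K_{r+1}) is achieved by the complete r-partite Turán graph T(n, r) with parts as balanced as possible, and is at most (1 − 1/r) · n^2/2. For r = 5, n = 311: the density bound is (4/5) · 96721/2 = 193442/5 ≈ 38688.4. The integer-valued extremum is e(T(311, 5)) = 38688, which is strictly less than the density bound 193442/5 since 5 ∤ 311 (the parts of T(311, 5) cannot all be equal).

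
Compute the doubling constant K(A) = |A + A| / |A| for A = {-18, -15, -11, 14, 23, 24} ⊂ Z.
K = |A + A| / |A| = 21/6 = 7/2

Enumerate A + A = {a + b : a, b ∈ A}. With |A| = 6, there are |A|^2 = 36 ordered sum pairs; collecting distinct values, A + A = {-36, -33, -30, -29, -26, -22, -4, -1, 3, 5, 6, 8, 9, 12, 13, 28, 37, 38, 46, 47, 48}, so |A + A| = 21. Thus K = 21/6 = 7/2. For comparison, the minimum possible |A + A| over all 6-element sets is 2·6 − 1 = 11 (so min K = 11/6), attained only by arithmetic progressions.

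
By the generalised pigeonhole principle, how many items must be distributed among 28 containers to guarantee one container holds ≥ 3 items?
n = (3 − 1)·28 + 1 = 57

By the generalised pigeonhole principle, to guarantee some box contains ≥ r objects we need more than (r − 1) · k objects total. Threshold: n = (r − 1) · k + 1. With r = 3 and k = 28: n = 2 · 28 + 1 = 56 + 1 = 57. For n = 56 = 2 · 28, we can put exactly 2 objects in every box, avoiding 3 in any single one — so 57 is tight.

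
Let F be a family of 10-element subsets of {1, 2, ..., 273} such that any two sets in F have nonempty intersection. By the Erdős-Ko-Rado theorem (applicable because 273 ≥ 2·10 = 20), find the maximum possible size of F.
max |F| = C(272, 9) = 19645753883455920

Erdős-Ko-Rado (1961): when n ≥ 2k, max |F| = C(n−1, k−1). The bound is attained by the star {A : i ∈ A} for any fixed i ∈ [n]. Here C(273−1, 10−1) = C(272, 9) = 19645753883455920.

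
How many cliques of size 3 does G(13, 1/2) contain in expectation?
E[# K_3] = C(13, 3) · (1/2)^C(3, 2) = 286 / 2^3 = 143/4 = 35.75

For each 3-subset S of vertices (there are C(13, 3) = 286 such S), let X_S = 1 if S induces a K_3 (all C(3, 2) = 3 edges present). Then P(X_S = 1) = (1/2)^3 = 1/8. By linearity of expectation, E[# K_3] = C(13, 3) · (1/2)^3 = 286 / 8 = 143/4 = 35.75.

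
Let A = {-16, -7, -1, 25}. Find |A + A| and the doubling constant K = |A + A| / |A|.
K = |A + A| / |A| = 10/4 = 5/2

Enumerate A + A = {a + b : a, b ∈ A}. With |A| = 4, there are |A|^2 = 16 ordered sum pairs; collecting distinct values, A + A = {-32, -23, -17, -14, -8, -2, 9, 18, 24, 50}, so |A + A| = 10. Thus K = 10/4 = 5/2. For comparison, the minimum possible |A + A| over all 4-element sets is 2·4 − 1 = 7 (so min K = 7/4), attained only by arithmetic progressions.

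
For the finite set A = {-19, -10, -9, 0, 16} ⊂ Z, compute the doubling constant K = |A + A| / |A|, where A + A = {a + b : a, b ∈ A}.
K = |A + A| / |A| = 14/5

Enumerate A + A = {a + b : a, b ∈ A}. With |A| = 5, there are |A|^2 = 25 ordered sum pairs; collecting distinct values, A + A = {-38, -29, -28, -20, -19, -18, -10, -9, -3, 0, 6, 7, 16, 32}, so |A + A| = 14. Thus K = 14/5. For comparison, the minimum possible |A + A| over all 5-element sets is 2·5 − 1 = 9 (so min K = 9/5), attained only by arithmetic progressions.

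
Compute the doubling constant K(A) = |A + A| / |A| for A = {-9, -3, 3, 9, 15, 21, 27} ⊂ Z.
K = |A + A| / |A| = 13/7

Enumerate A + A = {a + b : a, b ∈ A}. With |A| = 7, there are |A|^2 = 49 ordered sum pairs; collecting distinct values, A + A = {-18, -12, -6, 0, 6, 12, 18, 24, 30, 36, 42, 48, 54}, so |A + A| = 13. Thus K = 13/7. Here |A + A| = 2|A| − 1 = 13, the minimum possible — so K = 13/7 is minimal, which holds iff A is an arithmetic progression.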